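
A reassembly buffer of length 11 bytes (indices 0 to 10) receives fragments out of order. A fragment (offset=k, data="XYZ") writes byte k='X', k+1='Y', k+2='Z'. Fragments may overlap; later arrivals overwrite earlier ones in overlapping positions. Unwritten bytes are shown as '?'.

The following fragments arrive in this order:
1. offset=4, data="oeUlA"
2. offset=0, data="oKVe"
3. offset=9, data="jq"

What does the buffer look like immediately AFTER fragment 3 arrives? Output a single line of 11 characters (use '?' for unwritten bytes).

Answer: oKVeoeUlAjq

Derivation:
Fragment 1: offset=4 data="oeUlA" -> buffer=????oeUlA??
Fragment 2: offset=0 data="oKVe" -> buffer=oKVeoeUlA??
Fragment 3: offset=9 data="jq" -> buffer=oKVeoeUlAjq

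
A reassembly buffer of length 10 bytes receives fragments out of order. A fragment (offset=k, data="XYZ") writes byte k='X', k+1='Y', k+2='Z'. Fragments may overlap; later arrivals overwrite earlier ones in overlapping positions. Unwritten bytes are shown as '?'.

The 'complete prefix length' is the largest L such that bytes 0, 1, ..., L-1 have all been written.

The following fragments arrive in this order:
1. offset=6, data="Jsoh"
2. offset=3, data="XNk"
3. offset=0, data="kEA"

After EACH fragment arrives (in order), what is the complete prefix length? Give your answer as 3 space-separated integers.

Fragment 1: offset=6 data="Jsoh" -> buffer=??????Jsoh -> prefix_len=0
Fragment 2: offset=3 data="XNk" -> buffer=???XNkJsoh -> prefix_len=0
Fragment 3: offset=0 data="kEA" -> buffer=kEAXNkJsoh -> prefix_len=10

Answer: 0 0 10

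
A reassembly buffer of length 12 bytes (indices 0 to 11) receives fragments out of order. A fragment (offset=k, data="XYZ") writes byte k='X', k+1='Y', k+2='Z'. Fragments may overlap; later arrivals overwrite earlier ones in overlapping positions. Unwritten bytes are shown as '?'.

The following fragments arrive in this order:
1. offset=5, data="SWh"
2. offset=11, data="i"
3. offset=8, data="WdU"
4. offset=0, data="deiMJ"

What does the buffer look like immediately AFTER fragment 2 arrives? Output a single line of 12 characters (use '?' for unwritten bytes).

Fragment 1: offset=5 data="SWh" -> buffer=?????SWh????
Fragment 2: offset=11 data="i" -> buffer=?????SWh???i

Answer: ?????SWh???i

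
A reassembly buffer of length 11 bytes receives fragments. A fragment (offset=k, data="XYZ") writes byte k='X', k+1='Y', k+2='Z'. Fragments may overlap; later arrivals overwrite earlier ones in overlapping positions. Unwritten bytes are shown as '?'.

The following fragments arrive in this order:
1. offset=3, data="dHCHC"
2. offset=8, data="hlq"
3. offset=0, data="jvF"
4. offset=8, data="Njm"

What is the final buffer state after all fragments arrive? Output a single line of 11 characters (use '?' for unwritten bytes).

Answer: jvFdHCHCNjm

Derivation:
Fragment 1: offset=3 data="dHCHC" -> buffer=???dHCHC???
Fragment 2: offset=8 data="hlq" -> buffer=???dHCHChlq
Fragment 3: offset=0 data="jvF" -> buffer=jvFdHCHChlq
Fragment 4: offset=8 data="Njm" -> buffer=jvFdHCHCNjm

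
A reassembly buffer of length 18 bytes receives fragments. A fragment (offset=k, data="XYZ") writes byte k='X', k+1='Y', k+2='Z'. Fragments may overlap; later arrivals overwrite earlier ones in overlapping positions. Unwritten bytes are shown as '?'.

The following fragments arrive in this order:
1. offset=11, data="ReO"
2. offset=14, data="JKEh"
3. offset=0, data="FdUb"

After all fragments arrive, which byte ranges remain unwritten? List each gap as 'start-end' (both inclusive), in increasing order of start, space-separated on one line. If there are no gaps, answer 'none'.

Fragment 1: offset=11 len=3
Fragment 2: offset=14 len=4
Fragment 3: offset=0 len=4
Gaps: 4-10

Answer: 4-10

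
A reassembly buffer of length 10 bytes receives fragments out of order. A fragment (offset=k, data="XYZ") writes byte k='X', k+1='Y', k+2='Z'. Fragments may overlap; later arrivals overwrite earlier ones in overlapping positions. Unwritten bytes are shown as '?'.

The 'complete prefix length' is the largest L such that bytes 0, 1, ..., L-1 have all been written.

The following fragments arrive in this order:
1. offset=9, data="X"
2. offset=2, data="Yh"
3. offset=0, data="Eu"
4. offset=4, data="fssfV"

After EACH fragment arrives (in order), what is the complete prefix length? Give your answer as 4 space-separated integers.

Answer: 0 0 4 10

Derivation:
Fragment 1: offset=9 data="X" -> buffer=?????????X -> prefix_len=0
Fragment 2: offset=2 data="Yh" -> buffer=??Yh?????X -> prefix_len=0
Fragment 3: offset=0 data="Eu" -> buffer=EuYh?????X -> prefix_len=4
Fragment 4: offset=4 data="fssfV" -> buffer=EuYhfssfVX -> prefix_len=10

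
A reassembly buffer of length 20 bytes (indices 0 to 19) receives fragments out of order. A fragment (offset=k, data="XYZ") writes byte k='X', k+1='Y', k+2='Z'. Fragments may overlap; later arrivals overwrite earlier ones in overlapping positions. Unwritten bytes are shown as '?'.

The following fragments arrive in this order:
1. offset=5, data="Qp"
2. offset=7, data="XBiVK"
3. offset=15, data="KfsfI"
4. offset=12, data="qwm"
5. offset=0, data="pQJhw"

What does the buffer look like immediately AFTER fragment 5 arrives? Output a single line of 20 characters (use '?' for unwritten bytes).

Fragment 1: offset=5 data="Qp" -> buffer=?????Qp?????????????
Fragment 2: offset=7 data="XBiVK" -> buffer=?????QpXBiVK????????
Fragment 3: offset=15 data="KfsfI" -> buffer=?????QpXBiVK???KfsfI
Fragment 4: offset=12 data="qwm" -> buffer=?????QpXBiVKqwmKfsfI
Fragment 5: offset=0 data="pQJhw" -> buffer=pQJhwQpXBiVKqwmKfsfI

Answer: pQJhwQpXBiVKqwmKfsfI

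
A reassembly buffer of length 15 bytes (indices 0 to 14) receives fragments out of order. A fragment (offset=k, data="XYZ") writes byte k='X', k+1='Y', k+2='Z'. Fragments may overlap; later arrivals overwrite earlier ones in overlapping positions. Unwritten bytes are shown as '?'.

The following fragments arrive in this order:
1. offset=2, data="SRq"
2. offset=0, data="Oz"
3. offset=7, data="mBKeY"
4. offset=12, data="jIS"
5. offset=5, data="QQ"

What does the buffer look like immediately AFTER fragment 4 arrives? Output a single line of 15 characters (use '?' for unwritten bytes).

Fragment 1: offset=2 data="SRq" -> buffer=??SRq??????????
Fragment 2: offset=0 data="Oz" -> buffer=OzSRq??????????
Fragment 3: offset=7 data="mBKeY" -> buffer=OzSRq??mBKeY???
Fragment 4: offset=12 data="jIS" -> buffer=OzSRq??mBKeYjIS

Answer: OzSRq??mBKeYjIS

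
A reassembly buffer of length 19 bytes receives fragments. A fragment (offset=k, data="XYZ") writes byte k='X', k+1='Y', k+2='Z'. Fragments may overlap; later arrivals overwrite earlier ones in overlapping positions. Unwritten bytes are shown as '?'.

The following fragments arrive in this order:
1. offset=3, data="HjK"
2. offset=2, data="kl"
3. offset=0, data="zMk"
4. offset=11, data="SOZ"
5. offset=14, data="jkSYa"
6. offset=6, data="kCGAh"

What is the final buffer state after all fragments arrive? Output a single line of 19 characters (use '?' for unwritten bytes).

Answer: zMkljKkCGAhSOZjkSYa

Derivation:
Fragment 1: offset=3 data="HjK" -> buffer=???HjK?????????????
Fragment 2: offset=2 data="kl" -> buffer=??kljK?????????????
Fragment 3: offset=0 data="zMk" -> buffer=zMkljK?????????????
Fragment 4: offset=11 data="SOZ" -> buffer=zMkljK?????SOZ?????
Fragment 5: offset=14 data="jkSYa" -> buffer=zMkljK?????SOZjkSYa
Fragment 6: offset=6 data="kCGAh" -> buffer=zMkljKkCGAhSOZjkSYa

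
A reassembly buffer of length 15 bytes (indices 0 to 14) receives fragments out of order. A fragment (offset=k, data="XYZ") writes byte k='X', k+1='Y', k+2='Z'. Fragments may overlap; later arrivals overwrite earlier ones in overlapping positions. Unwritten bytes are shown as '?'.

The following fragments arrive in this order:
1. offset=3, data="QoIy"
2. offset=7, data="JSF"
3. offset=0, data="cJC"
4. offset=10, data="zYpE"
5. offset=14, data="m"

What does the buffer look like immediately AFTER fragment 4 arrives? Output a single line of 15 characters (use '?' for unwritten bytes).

Fragment 1: offset=3 data="QoIy" -> buffer=???QoIy????????
Fragment 2: offset=7 data="JSF" -> buffer=???QoIyJSF?????
Fragment 3: offset=0 data="cJC" -> buffer=cJCQoIyJSF?????
Fragment 4: offset=10 data="zYpE" -> buffer=cJCQoIyJSFzYpE?

Answer: cJCQoIyJSFzYpE?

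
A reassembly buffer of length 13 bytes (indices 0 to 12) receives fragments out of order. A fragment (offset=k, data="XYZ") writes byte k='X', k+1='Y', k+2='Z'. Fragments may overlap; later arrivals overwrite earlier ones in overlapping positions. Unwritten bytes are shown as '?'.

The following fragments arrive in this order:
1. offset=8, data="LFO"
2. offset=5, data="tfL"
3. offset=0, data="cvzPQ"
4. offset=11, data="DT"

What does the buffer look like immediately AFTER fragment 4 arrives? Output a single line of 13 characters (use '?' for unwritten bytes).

Fragment 1: offset=8 data="LFO" -> buffer=????????LFO??
Fragment 2: offset=5 data="tfL" -> buffer=?????tfLLFO??
Fragment 3: offset=0 data="cvzPQ" -> buffer=cvzPQtfLLFO??
Fragment 4: offset=11 data="DT" -> buffer=cvzPQtfLLFODT

Answer: cvzPQtfLLFODT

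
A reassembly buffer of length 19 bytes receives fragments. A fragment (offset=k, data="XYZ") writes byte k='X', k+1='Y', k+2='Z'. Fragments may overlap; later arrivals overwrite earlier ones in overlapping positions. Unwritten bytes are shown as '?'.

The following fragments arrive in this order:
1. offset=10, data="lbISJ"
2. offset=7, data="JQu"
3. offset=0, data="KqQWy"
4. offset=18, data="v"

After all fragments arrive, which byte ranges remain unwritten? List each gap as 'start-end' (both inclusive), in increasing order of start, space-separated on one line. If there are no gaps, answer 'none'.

Fragment 1: offset=10 len=5
Fragment 2: offset=7 len=3
Fragment 3: offset=0 len=5
Fragment 4: offset=18 len=1
Gaps: 5-6 15-17

Answer: 5-6 15-17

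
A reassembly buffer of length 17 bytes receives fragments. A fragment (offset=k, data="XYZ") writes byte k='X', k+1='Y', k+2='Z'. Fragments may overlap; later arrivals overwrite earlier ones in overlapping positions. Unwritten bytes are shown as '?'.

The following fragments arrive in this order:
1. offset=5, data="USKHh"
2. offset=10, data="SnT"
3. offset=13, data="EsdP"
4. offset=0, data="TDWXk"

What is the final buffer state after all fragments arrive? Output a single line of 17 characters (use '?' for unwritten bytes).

Answer: TDWXkUSKHhSnTEsdP

Derivation:
Fragment 1: offset=5 data="USKHh" -> buffer=?????USKHh???????
Fragment 2: offset=10 data="SnT" -> buffer=?????USKHhSnT????
Fragment 3: offset=13 data="EsdP" -> buffer=?????USKHhSnTEsdP
Fragment 4: offset=0 data="TDWXk" -> buffer=TDWXkUSKHhSnTEsdP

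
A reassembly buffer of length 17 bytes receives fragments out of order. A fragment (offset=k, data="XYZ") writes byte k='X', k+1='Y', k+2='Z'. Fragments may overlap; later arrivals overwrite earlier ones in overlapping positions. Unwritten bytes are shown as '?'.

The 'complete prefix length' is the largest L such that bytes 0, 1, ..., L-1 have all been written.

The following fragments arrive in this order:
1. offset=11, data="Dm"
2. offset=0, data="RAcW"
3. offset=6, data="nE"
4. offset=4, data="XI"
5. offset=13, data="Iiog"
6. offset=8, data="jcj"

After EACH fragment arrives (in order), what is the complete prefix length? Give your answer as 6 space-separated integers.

Answer: 0 4 4 8 8 17

Derivation:
Fragment 1: offset=11 data="Dm" -> buffer=???????????Dm???? -> prefix_len=0
Fragment 2: offset=0 data="RAcW" -> buffer=RAcW???????Dm???? -> prefix_len=4
Fragment 3: offset=6 data="nE" -> buffer=RAcW??nE???Dm???? -> prefix_len=4
Fragment 4: offset=4 data="XI" -> buffer=RAcWXInE???Dm???? -> prefix_len=8
Fragment 5: offset=13 data="Iiog" -> buffer=RAcWXInE???DmIiog -> prefix_len=8
Fragment 6: offset=8 data="jcj" -> buffer=RAcWXInEjcjDmIiog -> prefix_len=17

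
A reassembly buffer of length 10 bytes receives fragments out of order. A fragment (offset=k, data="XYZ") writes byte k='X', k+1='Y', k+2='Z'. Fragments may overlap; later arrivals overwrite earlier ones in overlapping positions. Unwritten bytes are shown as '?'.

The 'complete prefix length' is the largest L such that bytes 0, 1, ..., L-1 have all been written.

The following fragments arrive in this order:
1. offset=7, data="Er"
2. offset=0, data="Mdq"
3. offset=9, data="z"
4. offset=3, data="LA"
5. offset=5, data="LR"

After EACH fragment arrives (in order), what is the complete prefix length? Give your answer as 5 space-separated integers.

Fragment 1: offset=7 data="Er" -> buffer=???????Er? -> prefix_len=0
Fragment 2: offset=0 data="Mdq" -> buffer=Mdq????Er? -> prefix_len=3
Fragment 3: offset=9 data="z" -> buffer=Mdq????Erz -> prefix_len=3
Fragment 4: offset=3 data="LA" -> buffer=MdqLA??Erz -> prefix_len=5
Fragment 5: offset=5 data="LR" -> buffer=MdqLALRErz -> prefix_len=10

Answer: 0 3 3 5 10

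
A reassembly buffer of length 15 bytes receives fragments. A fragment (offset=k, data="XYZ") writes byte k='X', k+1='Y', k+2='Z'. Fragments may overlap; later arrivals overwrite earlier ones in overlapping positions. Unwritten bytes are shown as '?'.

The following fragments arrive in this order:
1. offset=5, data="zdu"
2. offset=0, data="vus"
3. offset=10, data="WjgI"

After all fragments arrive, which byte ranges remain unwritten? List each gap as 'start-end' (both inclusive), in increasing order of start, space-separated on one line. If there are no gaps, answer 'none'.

Answer: 3-4 8-9 14-14

Derivation:
Fragment 1: offset=5 len=3
Fragment 2: offset=0 len=3
Fragment 3: offset=10 len=4
Gaps: 3-4 8-9 14-14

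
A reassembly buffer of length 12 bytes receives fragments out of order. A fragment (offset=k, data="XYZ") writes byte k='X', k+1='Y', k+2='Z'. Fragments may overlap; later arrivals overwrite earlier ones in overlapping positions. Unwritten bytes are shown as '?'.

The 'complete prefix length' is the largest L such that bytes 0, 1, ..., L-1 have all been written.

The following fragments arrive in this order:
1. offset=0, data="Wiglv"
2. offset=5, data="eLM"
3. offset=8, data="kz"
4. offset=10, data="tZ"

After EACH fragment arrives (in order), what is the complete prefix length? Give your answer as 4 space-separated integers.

Answer: 5 8 10 12

Derivation:
Fragment 1: offset=0 data="Wiglv" -> buffer=Wiglv??????? -> prefix_len=5
Fragment 2: offset=5 data="eLM" -> buffer=WiglveLM???? -> prefix_len=8
Fragment 3: offset=8 data="kz" -> buffer=WiglveLMkz?? -> prefix_len=10
Fragment 4: offset=10 data="tZ" -> buffer=WiglveLMkztZ -> prefix_len=12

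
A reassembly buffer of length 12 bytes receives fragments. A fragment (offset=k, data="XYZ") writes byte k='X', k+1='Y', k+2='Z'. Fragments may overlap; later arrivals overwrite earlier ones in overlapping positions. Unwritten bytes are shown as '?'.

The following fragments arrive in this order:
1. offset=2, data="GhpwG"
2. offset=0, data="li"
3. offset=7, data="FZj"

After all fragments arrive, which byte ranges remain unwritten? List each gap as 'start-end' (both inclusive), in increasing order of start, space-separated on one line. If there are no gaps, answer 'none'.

Answer: 10-11

Derivation:
Fragment 1: offset=2 len=5
Fragment 2: offset=0 len=2
Fragment 3: offset=7 len=3
Gaps: 10-11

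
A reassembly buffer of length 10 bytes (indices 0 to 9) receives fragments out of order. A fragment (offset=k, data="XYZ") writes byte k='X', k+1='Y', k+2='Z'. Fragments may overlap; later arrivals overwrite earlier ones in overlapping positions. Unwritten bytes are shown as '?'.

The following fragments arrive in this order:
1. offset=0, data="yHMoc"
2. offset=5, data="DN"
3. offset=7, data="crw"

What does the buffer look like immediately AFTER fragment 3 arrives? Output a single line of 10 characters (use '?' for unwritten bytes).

Fragment 1: offset=0 data="yHMoc" -> buffer=yHMoc?????
Fragment 2: offset=5 data="DN" -> buffer=yHMocDN???
Fragment 3: offset=7 data="crw" -> buffer=yHMocDNcrw

Answer: yHMocDNcrw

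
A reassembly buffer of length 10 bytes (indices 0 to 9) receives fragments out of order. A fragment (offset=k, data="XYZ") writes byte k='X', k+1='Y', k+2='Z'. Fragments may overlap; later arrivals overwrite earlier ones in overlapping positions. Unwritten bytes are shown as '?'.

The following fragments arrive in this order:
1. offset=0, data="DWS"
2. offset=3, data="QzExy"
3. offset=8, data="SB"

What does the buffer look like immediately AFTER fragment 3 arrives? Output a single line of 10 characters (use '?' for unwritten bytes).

Answer: DWSQzExySB

Derivation:
Fragment 1: offset=0 data="DWS" -> buffer=DWS???????
Fragment 2: offset=3 data="QzExy" -> buffer=DWSQzExy??
Fragment 3: offset=8 data="SB" -> buffer=DWSQzExySB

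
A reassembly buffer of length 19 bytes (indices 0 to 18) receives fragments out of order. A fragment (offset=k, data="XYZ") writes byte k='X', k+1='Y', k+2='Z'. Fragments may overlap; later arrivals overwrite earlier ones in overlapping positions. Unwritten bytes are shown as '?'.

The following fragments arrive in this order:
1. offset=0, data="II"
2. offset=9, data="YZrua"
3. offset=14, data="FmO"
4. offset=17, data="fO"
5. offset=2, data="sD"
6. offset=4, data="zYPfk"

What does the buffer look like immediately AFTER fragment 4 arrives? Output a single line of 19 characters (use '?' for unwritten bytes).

Fragment 1: offset=0 data="II" -> buffer=II?????????????????
Fragment 2: offset=9 data="YZrua" -> buffer=II???????YZrua?????
Fragment 3: offset=14 data="FmO" -> buffer=II???????YZruaFmO??
Fragment 4: offset=17 data="fO" -> buffer=II???????YZruaFmOfO

Answer: II???????YZruaFmOfO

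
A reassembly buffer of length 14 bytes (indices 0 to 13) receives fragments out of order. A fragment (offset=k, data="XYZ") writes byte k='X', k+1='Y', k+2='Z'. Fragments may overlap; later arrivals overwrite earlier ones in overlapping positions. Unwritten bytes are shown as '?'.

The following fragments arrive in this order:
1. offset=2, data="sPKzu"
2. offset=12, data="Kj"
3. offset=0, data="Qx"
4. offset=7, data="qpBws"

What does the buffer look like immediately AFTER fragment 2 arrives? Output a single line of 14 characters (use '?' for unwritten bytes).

Fragment 1: offset=2 data="sPKzu" -> buffer=??sPKzu???????
Fragment 2: offset=12 data="Kj" -> buffer=??sPKzu?????Kj

Answer: ??sPKzu?????Kj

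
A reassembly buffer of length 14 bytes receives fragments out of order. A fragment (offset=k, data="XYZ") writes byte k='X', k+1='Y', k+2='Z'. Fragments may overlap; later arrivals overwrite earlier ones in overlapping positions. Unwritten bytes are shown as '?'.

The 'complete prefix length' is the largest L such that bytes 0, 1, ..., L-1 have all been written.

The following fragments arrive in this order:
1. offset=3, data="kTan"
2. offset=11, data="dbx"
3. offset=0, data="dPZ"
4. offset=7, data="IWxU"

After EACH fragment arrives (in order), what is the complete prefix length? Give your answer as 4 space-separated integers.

Fragment 1: offset=3 data="kTan" -> buffer=???kTan??????? -> prefix_len=0
Fragment 2: offset=11 data="dbx" -> buffer=???kTan????dbx -> prefix_len=0
Fragment 3: offset=0 data="dPZ" -> buffer=dPZkTan????dbx -> prefix_len=7
Fragment 4: offset=7 data="IWxU" -> buffer=dPZkTanIWxUdbx -> prefix_len=14

Answer: 0 0 7 14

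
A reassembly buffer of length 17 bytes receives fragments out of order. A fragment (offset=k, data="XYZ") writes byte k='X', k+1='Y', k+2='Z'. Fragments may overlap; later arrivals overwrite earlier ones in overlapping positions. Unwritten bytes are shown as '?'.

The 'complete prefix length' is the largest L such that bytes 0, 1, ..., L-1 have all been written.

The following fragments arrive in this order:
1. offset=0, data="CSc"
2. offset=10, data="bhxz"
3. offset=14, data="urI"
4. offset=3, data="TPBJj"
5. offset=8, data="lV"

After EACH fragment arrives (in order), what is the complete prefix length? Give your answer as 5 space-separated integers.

Answer: 3 3 3 8 17

Derivation:
Fragment 1: offset=0 data="CSc" -> buffer=CSc?????????????? -> prefix_len=3
Fragment 2: offset=10 data="bhxz" -> buffer=CSc???????bhxz??? -> prefix_len=3
Fragment 3: offset=14 data="urI" -> buffer=CSc???????bhxzurI -> prefix_len=3
Fragment 4: offset=3 data="TPBJj" -> buffer=CScTPBJj??bhxzurI -> prefix_len=8
Fragment 5: offset=8 data="lV" -> buffer=CScTPBJjlVbhxzurI -> prefix_len=17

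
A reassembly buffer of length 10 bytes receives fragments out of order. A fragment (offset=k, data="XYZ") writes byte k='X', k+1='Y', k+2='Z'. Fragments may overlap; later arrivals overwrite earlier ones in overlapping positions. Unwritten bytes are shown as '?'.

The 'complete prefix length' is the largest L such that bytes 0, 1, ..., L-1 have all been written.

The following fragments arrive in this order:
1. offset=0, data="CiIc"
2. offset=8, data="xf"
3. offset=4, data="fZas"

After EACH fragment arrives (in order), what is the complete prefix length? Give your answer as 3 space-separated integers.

Fragment 1: offset=0 data="CiIc" -> buffer=CiIc?????? -> prefix_len=4
Fragment 2: offset=8 data="xf" -> buffer=CiIc????xf -> prefix_len=4
Fragment 3: offset=4 data="fZas" -> buffer=CiIcfZasxf -> prefix_len=10

Answer: 4 4 10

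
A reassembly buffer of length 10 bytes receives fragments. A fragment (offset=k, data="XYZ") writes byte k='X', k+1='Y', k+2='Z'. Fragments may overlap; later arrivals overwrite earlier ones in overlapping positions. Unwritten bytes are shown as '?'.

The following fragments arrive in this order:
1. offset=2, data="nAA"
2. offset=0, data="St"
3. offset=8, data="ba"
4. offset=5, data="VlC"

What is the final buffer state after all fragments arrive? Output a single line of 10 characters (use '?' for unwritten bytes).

Fragment 1: offset=2 data="nAA" -> buffer=??nAA?????
Fragment 2: offset=0 data="St" -> buffer=StnAA?????
Fragment 3: offset=8 data="ba" -> buffer=StnAA???ba
Fragment 4: offset=5 data="VlC" -> buffer=StnAAVlCba

Answer: StnAAVlCba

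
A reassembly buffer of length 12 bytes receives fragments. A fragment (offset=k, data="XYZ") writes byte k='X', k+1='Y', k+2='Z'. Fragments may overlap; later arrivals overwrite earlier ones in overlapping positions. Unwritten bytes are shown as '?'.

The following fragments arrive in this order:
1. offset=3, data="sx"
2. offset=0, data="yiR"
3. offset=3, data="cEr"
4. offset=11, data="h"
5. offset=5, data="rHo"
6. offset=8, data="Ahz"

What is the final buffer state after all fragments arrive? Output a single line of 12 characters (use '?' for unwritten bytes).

Fragment 1: offset=3 data="sx" -> buffer=???sx???????
Fragment 2: offset=0 data="yiR" -> buffer=yiRsx???????
Fragment 3: offset=3 data="cEr" -> buffer=yiRcEr??????
Fragment 4: offset=11 data="h" -> buffer=yiRcEr?????h
Fragment 5: offset=5 data="rHo" -> buffer=yiRcErHo???h
Fragment 6: offset=8 data="Ahz" -> buffer=yiRcErHoAhzh

Answer: yiRcErHoAhzh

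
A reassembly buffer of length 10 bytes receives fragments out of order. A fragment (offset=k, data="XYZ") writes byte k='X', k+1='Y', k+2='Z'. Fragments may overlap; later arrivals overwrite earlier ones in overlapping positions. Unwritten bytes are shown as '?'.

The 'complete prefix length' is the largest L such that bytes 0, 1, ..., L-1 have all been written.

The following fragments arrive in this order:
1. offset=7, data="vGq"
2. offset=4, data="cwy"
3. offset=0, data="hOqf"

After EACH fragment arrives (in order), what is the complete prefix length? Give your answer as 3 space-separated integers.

Answer: 0 0 10

Derivation:
Fragment 1: offset=7 data="vGq" -> buffer=???????vGq -> prefix_len=0
Fragment 2: offset=4 data="cwy" -> buffer=????cwyvGq -> prefix_len=0
Fragment 3: offset=0 data="hOqf" -> buffer=hOqfcwyvGq -> prefix_len=10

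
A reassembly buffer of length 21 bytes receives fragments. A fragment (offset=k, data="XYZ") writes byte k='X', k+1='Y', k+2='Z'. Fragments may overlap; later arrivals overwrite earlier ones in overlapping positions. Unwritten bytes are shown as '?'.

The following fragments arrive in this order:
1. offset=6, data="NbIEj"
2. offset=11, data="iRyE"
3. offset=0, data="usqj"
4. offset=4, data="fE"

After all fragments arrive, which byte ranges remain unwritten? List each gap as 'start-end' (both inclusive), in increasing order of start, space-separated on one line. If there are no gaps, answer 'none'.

Answer: 15-20

Derivation:
Fragment 1: offset=6 len=5
Fragment 2: offset=11 len=4
Fragment 3: offset=0 len=4
Fragment 4: offset=4 len=2
Gaps: 15-20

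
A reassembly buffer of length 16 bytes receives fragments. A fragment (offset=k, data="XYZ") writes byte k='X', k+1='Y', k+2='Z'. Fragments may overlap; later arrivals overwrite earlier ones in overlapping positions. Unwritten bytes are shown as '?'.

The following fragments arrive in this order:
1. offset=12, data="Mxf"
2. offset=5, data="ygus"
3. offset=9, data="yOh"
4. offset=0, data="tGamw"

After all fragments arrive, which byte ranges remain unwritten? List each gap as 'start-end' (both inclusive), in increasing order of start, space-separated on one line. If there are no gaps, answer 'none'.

Fragment 1: offset=12 len=3
Fragment 2: offset=5 len=4
Fragment 3: offset=9 len=3
Fragment 4: offset=0 len=5
Gaps: 15-15

Answer: 15-15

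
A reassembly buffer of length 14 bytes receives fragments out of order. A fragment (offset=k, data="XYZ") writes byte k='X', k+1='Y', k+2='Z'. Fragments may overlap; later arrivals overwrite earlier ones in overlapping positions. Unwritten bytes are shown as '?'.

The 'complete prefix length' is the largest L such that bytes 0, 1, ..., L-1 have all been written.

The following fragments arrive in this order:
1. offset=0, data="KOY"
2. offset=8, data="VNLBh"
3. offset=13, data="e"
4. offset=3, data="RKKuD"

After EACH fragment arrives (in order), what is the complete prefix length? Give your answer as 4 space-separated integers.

Fragment 1: offset=0 data="KOY" -> buffer=KOY??????????? -> prefix_len=3
Fragment 2: offset=8 data="VNLBh" -> buffer=KOY?????VNLBh? -> prefix_len=3
Fragment 3: offset=13 data="e" -> buffer=KOY?????VNLBhe -> prefix_len=3
Fragment 4: offset=3 data="RKKuD" -> buffer=KOYRKKuDVNLBhe -> prefix_len=14

Answer: 3 3 3 14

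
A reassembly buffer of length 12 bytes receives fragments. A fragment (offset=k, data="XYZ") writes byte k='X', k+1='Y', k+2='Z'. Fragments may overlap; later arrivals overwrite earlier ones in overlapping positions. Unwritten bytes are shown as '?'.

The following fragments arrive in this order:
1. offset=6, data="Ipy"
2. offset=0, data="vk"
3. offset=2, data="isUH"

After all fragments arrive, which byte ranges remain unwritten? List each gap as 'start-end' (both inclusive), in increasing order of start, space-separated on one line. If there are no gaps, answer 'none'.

Answer: 9-11

Derivation:
Fragment 1: offset=6 len=3
Fragment 2: offset=0 len=2
Fragment 3: offset=2 len=4
Gaps: 9-11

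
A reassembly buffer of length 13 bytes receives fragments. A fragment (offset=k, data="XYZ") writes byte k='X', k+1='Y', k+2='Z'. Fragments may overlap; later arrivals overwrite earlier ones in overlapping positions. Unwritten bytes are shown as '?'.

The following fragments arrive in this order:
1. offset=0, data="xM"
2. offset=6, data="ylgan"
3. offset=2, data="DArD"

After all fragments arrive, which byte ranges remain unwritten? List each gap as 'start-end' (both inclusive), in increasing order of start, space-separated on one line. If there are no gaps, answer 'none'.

Fragment 1: offset=0 len=2
Fragment 2: offset=6 len=5
Fragment 3: offset=2 len=4
Gaps: 11-12

Answer: 11-12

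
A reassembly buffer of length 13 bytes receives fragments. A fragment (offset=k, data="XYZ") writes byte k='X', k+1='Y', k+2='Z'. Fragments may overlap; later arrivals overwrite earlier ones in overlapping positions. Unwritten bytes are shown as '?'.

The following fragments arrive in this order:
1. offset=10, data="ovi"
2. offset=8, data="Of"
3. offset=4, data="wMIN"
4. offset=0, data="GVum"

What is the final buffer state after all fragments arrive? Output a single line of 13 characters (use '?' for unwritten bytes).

Fragment 1: offset=10 data="ovi" -> buffer=??????????ovi
Fragment 2: offset=8 data="Of" -> buffer=????????Ofovi
Fragment 3: offset=4 data="wMIN" -> buffer=????wMINOfovi
Fragment 4: offset=0 data="GVum" -> buffer=GVumwMINOfovi

Answer: GVumwMINOfovi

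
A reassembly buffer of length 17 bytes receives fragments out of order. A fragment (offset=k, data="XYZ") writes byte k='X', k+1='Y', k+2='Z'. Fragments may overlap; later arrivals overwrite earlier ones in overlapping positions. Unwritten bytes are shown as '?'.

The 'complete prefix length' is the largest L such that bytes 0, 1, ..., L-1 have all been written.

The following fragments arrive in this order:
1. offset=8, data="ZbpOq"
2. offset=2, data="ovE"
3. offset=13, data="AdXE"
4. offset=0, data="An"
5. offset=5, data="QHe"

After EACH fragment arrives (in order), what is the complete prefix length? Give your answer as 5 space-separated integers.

Answer: 0 0 0 5 17

Derivation:
Fragment 1: offset=8 data="ZbpOq" -> buffer=????????ZbpOq???? -> prefix_len=0
Fragment 2: offset=2 data="ovE" -> buffer=??ovE???ZbpOq???? -> prefix_len=0
Fragment 3: offset=13 data="AdXE" -> buffer=??ovE???ZbpOqAdXE -> prefix_len=0
Fragment 4: offset=0 data="An" -> buffer=AnovE???ZbpOqAdXE -> prefix_len=5
Fragment 5: offset=5 data="QHe" -> buffer=AnovEQHeZbpOqAdXE -> prefix_len=17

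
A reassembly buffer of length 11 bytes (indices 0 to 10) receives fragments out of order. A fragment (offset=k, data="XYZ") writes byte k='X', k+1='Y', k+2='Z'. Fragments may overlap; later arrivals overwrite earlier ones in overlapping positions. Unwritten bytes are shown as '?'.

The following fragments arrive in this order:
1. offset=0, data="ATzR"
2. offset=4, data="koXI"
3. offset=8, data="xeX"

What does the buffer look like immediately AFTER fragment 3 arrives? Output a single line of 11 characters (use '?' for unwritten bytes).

Answer: ATzRkoXIxeX

Derivation:
Fragment 1: offset=0 data="ATzR" -> buffer=ATzR???????
Fragment 2: offset=4 data="koXI" -> buffer=ATzRkoXI???
Fragment 3: offset=8 data="xeX" -> buffer=ATzRkoXIxeX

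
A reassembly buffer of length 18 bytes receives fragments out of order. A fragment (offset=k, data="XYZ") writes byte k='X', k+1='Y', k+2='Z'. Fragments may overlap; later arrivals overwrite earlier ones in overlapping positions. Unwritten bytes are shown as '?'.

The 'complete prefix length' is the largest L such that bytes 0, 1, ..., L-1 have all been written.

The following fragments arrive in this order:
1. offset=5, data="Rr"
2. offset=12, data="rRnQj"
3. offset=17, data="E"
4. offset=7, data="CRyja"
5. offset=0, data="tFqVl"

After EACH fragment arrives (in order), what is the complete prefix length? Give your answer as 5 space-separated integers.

Answer: 0 0 0 0 18

Derivation:
Fragment 1: offset=5 data="Rr" -> buffer=?????Rr??????????? -> prefix_len=0
Fragment 2: offset=12 data="rRnQj" -> buffer=?????Rr?????rRnQj? -> prefix_len=0
Fragment 3: offset=17 data="E" -> buffer=?????Rr?????rRnQjE -> prefix_len=0
Fragment 4: offset=7 data="CRyja" -> buffer=?????RrCRyjarRnQjE -> prefix_len=0
Fragment 5: offset=0 data="tFqVl" -> buffer=tFqVlRrCRyjarRnQjE -> prefix_len=18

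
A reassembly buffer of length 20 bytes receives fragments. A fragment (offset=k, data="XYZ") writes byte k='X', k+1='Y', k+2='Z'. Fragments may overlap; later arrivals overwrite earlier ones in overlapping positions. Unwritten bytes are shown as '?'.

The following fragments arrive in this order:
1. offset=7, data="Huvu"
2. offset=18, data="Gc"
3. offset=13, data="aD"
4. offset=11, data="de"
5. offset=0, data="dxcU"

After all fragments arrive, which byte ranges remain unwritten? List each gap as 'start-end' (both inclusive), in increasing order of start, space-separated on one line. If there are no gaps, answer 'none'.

Answer: 4-6 15-17

Derivation:
Fragment 1: offset=7 len=4
Fragment 2: offset=18 len=2
Fragment 3: offset=13 len=2
Fragment 4: offset=11 len=2
Fragment 5: offset=0 len=4
Gaps: 4-6 15-17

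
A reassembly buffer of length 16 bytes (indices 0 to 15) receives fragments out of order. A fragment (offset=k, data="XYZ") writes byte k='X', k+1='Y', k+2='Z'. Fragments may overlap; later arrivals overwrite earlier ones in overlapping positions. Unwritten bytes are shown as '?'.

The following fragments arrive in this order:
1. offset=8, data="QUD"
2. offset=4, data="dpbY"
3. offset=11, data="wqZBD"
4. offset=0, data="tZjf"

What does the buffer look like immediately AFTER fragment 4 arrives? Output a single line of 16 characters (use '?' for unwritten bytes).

Answer: tZjfdpbYQUDwqZBD

Derivation:
Fragment 1: offset=8 data="QUD" -> buffer=????????QUD?????
Fragment 2: offset=4 data="dpbY" -> buffer=????dpbYQUD?????
Fragment 3: offset=11 data="wqZBD" -> buffer=????dpbYQUDwqZBD
Fragment 4: offset=0 data="tZjf" -> buffer=tZjfdpbYQUDwqZBD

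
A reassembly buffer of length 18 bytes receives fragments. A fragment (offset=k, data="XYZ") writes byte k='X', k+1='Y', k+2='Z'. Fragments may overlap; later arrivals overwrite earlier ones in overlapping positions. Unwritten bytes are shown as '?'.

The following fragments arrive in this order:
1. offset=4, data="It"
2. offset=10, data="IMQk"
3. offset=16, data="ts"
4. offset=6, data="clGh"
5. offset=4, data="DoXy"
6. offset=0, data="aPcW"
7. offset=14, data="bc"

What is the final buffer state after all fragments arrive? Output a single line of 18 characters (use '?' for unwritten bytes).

Answer: aPcWDoXyGhIMQkbcts

Derivation:
Fragment 1: offset=4 data="It" -> buffer=????It????????????
Fragment 2: offset=10 data="IMQk" -> buffer=????It????IMQk????
Fragment 3: offset=16 data="ts" -> buffer=????It????IMQk??ts
Fragment 4: offset=6 data="clGh" -> buffer=????ItclGhIMQk??ts
Fragment 5: offset=4 data="DoXy" -> buffer=????DoXyGhIMQk??ts
Fragment 6: offset=0 data="aPcW" -> buffer=aPcWDoXyGhIMQk??ts
Fragment 7: offset=14 data="bc" -> buffer=aPcWDoXyGhIMQkbcts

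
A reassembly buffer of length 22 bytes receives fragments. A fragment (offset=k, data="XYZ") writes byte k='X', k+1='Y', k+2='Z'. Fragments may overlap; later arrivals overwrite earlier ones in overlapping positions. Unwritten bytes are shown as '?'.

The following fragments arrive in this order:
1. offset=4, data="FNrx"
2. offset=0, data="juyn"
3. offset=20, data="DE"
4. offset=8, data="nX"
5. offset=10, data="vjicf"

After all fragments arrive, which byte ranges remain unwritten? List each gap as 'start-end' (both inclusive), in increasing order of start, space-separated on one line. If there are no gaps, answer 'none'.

Fragment 1: offset=4 len=4
Fragment 2: offset=0 len=4
Fragment 3: offset=20 len=2
Fragment 4: offset=8 len=2
Fragment 5: offset=10 len=5
Gaps: 15-19

Answer: 15-19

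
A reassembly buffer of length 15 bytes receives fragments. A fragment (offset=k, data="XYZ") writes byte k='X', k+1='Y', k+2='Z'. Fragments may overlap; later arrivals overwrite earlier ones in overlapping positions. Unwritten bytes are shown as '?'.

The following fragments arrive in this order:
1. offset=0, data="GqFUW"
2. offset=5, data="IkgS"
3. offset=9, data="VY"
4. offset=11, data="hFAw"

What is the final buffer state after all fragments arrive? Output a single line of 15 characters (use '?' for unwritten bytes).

Answer: GqFUWIkgSVYhFAw

Derivation:
Fragment 1: offset=0 data="GqFUW" -> buffer=GqFUW??????????
Fragment 2: offset=5 data="IkgS" -> buffer=GqFUWIkgS??????
Fragment 3: offset=9 data="VY" -> buffer=GqFUWIkgSVY????
Fragment 4: offset=11 data="hFAw" -> buffer=GqFUWIkgSVYhFAw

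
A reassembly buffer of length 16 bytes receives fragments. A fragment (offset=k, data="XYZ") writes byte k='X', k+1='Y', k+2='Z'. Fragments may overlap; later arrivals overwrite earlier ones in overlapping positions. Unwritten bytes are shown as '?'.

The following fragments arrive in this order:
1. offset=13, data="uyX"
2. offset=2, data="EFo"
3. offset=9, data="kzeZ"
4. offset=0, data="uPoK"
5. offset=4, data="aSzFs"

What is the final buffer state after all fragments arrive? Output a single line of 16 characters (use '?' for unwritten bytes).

Answer: uPoKaSzFskzeZuyX

Derivation:
Fragment 1: offset=13 data="uyX" -> buffer=?????????????uyX
Fragment 2: offset=2 data="EFo" -> buffer=??EFo????????uyX
Fragment 3: offset=9 data="kzeZ" -> buffer=??EFo????kzeZuyX
Fragment 4: offset=0 data="uPoK" -> buffer=uPoKo????kzeZuyX
Fragment 5: offset=4 data="aSzFs" -> buffer=uPoKaSzFskzeZuyX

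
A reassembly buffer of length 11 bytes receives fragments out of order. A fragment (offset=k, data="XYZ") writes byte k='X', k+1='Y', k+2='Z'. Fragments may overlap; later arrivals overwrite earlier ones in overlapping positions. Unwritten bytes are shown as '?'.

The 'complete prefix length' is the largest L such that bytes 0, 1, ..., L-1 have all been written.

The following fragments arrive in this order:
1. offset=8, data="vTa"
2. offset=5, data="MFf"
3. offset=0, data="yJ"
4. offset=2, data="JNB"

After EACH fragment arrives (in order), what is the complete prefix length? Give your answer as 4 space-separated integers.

Answer: 0 0 2 11

Derivation:
Fragment 1: offset=8 data="vTa" -> buffer=????????vTa -> prefix_len=0
Fragment 2: offset=5 data="MFf" -> buffer=?????MFfvTa -> prefix_len=0
Fragment 3: offset=0 data="yJ" -> buffer=yJ???MFfvTa -> prefix_len=2
Fragment 4: offset=2 data="JNB" -> buffer=yJJNBMFfvTa -> prefix_len=11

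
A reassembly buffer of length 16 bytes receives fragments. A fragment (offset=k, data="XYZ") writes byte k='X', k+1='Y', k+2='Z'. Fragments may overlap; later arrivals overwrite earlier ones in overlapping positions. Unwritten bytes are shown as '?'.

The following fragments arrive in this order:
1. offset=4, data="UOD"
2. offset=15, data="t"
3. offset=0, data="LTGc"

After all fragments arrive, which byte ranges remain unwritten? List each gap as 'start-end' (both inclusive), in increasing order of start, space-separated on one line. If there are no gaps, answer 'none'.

Answer: 7-14

Derivation:
Fragment 1: offset=4 len=3
Fragment 2: offset=15 len=1
Fragment 3: offset=0 len=4
Gaps: 7-14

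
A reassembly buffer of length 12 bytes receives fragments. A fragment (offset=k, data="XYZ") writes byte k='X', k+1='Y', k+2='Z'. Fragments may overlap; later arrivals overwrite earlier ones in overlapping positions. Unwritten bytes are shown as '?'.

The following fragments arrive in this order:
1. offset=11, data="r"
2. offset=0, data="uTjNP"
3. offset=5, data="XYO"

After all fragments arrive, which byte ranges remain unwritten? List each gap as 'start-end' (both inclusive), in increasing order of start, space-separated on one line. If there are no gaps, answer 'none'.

Answer: 8-10

Derivation:
Fragment 1: offset=11 len=1
Fragment 2: offset=0 len=5
Fragment 3: offset=5 len=3
Gaps: 8-10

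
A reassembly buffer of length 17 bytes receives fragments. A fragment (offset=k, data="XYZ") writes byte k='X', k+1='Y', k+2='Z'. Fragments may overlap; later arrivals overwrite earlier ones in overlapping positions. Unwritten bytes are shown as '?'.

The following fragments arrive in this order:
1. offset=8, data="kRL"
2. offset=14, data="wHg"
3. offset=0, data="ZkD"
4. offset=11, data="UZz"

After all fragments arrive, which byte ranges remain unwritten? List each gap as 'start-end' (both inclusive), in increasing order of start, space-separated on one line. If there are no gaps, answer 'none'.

Fragment 1: offset=8 len=3
Fragment 2: offset=14 len=3
Fragment 3: offset=0 len=3
Fragment 4: offset=11 len=3
Gaps: 3-7

Answer: 3-7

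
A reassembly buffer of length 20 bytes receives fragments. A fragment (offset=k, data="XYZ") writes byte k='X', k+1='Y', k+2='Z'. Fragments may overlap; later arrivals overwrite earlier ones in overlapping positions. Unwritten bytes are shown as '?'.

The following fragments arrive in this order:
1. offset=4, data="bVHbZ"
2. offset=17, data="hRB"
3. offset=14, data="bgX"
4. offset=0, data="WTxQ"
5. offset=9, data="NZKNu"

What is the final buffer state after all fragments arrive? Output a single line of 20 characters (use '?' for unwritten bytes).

Answer: WTxQbVHbZNZKNubgXhRB

Derivation:
Fragment 1: offset=4 data="bVHbZ" -> buffer=????bVHbZ???????????
Fragment 2: offset=17 data="hRB" -> buffer=????bVHbZ????????hRB
Fragment 3: offset=14 data="bgX" -> buffer=????bVHbZ?????bgXhRB
Fragment 4: offset=0 data="WTxQ" -> buffer=WTxQbVHbZ?????bgXhRB
Fragment 5: offset=9 data="NZKNu" -> buffer=WTxQbVHbZNZKNubgXhRB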